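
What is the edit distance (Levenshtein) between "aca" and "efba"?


Computing edit distance: "aca" -> "efba"
DP table:
           e    f    b    a
      0    1    2    3    4
  a   1    1    2    3    3
  c   2    2    2    3    4
  a   3    3    3    3    3
Edit distance = dp[3][4] = 3

3


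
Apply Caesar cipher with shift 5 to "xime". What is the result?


Caesar cipher: shift "xime" by 5
  'x' (pos 23) + 5 = pos 2 = 'c'
  'i' (pos 8) + 5 = pos 13 = 'n'
  'm' (pos 12) + 5 = pos 17 = 'r'
  'e' (pos 4) + 5 = pos 9 = 'j'
Result: cnrj

cnrj


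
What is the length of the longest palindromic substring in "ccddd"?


Input: "ccddd"
Checking substrings for palindromes:
  [2:5] "ddd" (len 3) => palindrome
  [0:2] "cc" (len 2) => palindrome
  [2:4] "dd" (len 2) => palindrome
  [3:5] "dd" (len 2) => palindrome
Longest palindromic substring: "ddd" with length 3

3


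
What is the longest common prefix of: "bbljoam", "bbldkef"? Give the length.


Words: bbljoam, bbldkef
  Position 0: all 'b' => match
  Position 1: all 'b' => match
  Position 2: all 'l' => match
  Position 3: ('j', 'd') => mismatch, stop
LCP = "bbl" (length 3)

3


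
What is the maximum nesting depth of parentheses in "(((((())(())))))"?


Input: "(((((())(())))))"
Tracking depth:
  Position 0 '(': depth becomes 1
  Position 1 '(': depth becomes 2
  Position 2 '(': depth becomes 3
  Position 3 '(': depth becomes 4
  Position 4 '(': depth becomes 5
  Position 5 '(': depth becomes 6
  Position 6 ')': depth becomes 5
  Position 7 ')': depth becomes 4
  Position 8 '(': depth becomes 5
  Position 9 '(': depth becomes 6
  Position 10 ')': depth becomes 5
  Position 11 ')': depth becomes 4
  Position 12 ')': depth becomes 3
  Position 13 ')': depth becomes 2
  Position 14 ')': depth becomes 1
  Position 15 ')': depth becomes 0
Maximum depth reached: 6

6


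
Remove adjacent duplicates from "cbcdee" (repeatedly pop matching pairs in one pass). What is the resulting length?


Input: cbcdee
Stack-based adjacent duplicate removal:
  Read 'c': push. Stack: c
  Read 'b': push. Stack: cb
  Read 'c': push. Stack: cbc
  Read 'd': push. Stack: cbcd
  Read 'e': push. Stack: cbcde
  Read 'e': matches stack top 'e' => pop. Stack: cbcd
Final stack: "cbcd" (length 4)

4


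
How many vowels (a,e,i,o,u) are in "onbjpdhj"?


Input: onbjpdhj
Checking each character:
  'o' at position 0: vowel (running total: 1)
  'n' at position 1: consonant
  'b' at position 2: consonant
  'j' at position 3: consonant
  'p' at position 4: consonant
  'd' at position 5: consonant
  'h' at position 6: consonant
  'j' at position 7: consonant
Total vowels: 1

1


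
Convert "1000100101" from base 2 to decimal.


Input: "1000100101" in base 2
Positional expansion:
  Digit '1' (value 1) x 2^9 = 512
  Digit '0' (value 0) x 2^8 = 0
  Digit '0' (value 0) x 2^7 = 0
  Digit '0' (value 0) x 2^6 = 0
  Digit '1' (value 1) x 2^5 = 32
  Digit '0' (value 0) x 2^4 = 0
  Digit '0' (value 0) x 2^3 = 0
  Digit '1' (value 1) x 2^2 = 4
  Digit '0' (value 0) x 2^1 = 0
  Digit '1' (value 1) x 2^0 = 1
Sum = 549

549


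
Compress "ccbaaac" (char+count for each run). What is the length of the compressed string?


Input: ccbaaac
Runs:
  'c' x 2 => "c2"
  'b' x 1 => "b1"
  'a' x 3 => "a3"
  'c' x 1 => "c1"
Compressed: "c2b1a3c1"
Compressed length: 8

8


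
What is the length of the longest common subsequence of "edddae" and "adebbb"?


LCS of "edddae" and "adebbb"
DP table:
           a    d    e    b    b    b
      0    0    0    0    0    0    0
  e   0    0    0    1    1    1    1
  d   0    0    1    1    1    1    1
  d   0    0    1    1    1    1    1
  d   0    0    1    1    1    1    1
  a   0    1    1    1    1    1    1
  e   0    1    1    2    2    2    2
LCS length = dp[6][6] = 2

2


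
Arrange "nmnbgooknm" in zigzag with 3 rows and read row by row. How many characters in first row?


Zigzag "nmnbgooknm" into 3 rows:
Placing characters:
  'n' => row 0
  'm' => row 1
  'n' => row 2
  'b' => row 1
  'g' => row 0
  'o' => row 1
  'o' => row 2
  'k' => row 1
  'n' => row 0
  'm' => row 1
Rows:
  Row 0: "ngn"
  Row 1: "mbokm"
  Row 2: "no"
First row length: 3

3


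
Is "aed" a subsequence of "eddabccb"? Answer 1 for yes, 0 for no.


Check if "aed" is a subsequence of "eddabccb"
Greedy scan:
  Position 0 ('e'): no match needed
  Position 1 ('d'): no match needed
  Position 2 ('d'): no match needed
  Position 3 ('a'): matches sub[0] = 'a'
  Position 4 ('b'): no match needed
  Position 5 ('c'): no match needed
  Position 6 ('c'): no match needed
  Position 7 ('b'): no match needed
Only matched 1/3 characters => not a subsequence

0


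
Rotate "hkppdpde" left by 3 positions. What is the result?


Input: "hkppdpde", rotate left by 3
First 3 characters: "hkp"
Remaining characters: "pdpde"
Concatenate remaining + first: "pdpde" + "hkp" = "pdpdehkp"

pdpdehkp


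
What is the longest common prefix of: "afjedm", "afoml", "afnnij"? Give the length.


Words: afjedm, afoml, afnnij
  Position 0: all 'a' => match
  Position 1: all 'f' => match
  Position 2: ('j', 'o', 'n') => mismatch, stop
LCP = "af" (length 2)

2


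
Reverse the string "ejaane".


Input: ejaane
Reading characters right to left:
  Position 5: 'e'
  Position 4: 'n'
  Position 3: 'a'
  Position 2: 'a'
  Position 1: 'j'
  Position 0: 'e'
Reversed: enaaje

enaaje


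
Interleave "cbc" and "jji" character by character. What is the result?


Interleaving "cbc" and "jji":
  Position 0: 'c' from first, 'j' from second => "cj"
  Position 1: 'b' from first, 'j' from second => "bj"
  Position 2: 'c' from first, 'i' from second => "ci"
Result: cjbjci

cjbjci


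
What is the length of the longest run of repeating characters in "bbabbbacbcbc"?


Input: "bbabbbacbcbc"
Scanning for longest run:
  Position 1 ('b'): continues run of 'b', length=2
  Position 2 ('a'): new char, reset run to 1
  Position 3 ('b'): new char, reset run to 1
  Position 4 ('b'): continues run of 'b', length=2
  Position 5 ('b'): continues run of 'b', length=3
  Position 6 ('a'): new char, reset run to 1
  Position 7 ('c'): new char, reset run to 1
  Position 8 ('b'): new char, reset run to 1
  Position 9 ('c'): new char, reset run to 1
  Position 10 ('b'): new char, reset run to 1
  Position 11 ('c'): new char, reset run to 1
Longest run: 'b' with length 3

3


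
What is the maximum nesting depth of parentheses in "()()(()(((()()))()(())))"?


Input: "()()(()(((()()))()(())))"
Tracking depth:
  Position 0 '(': depth becomes 1
  Position 1 ')': depth becomes 0
  Position 2 '(': depth becomes 1
  Position 3 ')': depth becomes 0
  Position 4 '(': depth becomes 1
  Position 5 '(': depth becomes 2
  Position 6 ')': depth becomes 1
  Position 7 '(': depth becomes 2
  Position 8 '(': depth becomes 3
  Position 9 '(': depth becomes 4
  Position 10 '(': depth becomes 5
  Position 11 ')': depth becomes 4
  Position 12 '(': depth becomes 5
  Position 13 ')': depth becomes 4
  Position 14 ')': depth becomes 3
  Position 15 ')': depth becomes 2
  Position 16 '(': depth becomes 3
  Position 17 ')': depth becomes 2
  Position 18 '(': depth becomes 3
  Position 19 '(': depth becomes 4
  Position 20 ')': depth becomes 3
  Position 21 ')': depth becomes 2
  Position 22 ')': depth becomes 1
  Position 23 ')': depth becomes 0
Maximum depth reached: 5

5


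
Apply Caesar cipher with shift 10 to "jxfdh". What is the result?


Caesar cipher: shift "jxfdh" by 10
  'j' (pos 9) + 10 = pos 19 = 't'
  'x' (pos 23) + 10 = pos 7 = 'h'
  'f' (pos 5) + 10 = pos 15 = 'p'
  'd' (pos 3) + 10 = pos 13 = 'n'
  'h' (pos 7) + 10 = pos 17 = 'r'
Result: thpnr

thpnr


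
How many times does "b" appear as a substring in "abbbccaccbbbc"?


Searching for "b" in "abbbccaccbbbc"
Scanning each position:
  Position 0: "a" => no
  Position 1: "b" => MATCH
  Position 2: "b" => MATCH
  Position 3: "b" => MATCH
  Position 4: "c" => no
  Position 5: "c" => no
  Position 6: "a" => no
  Position 7: "c" => no
  Position 8: "c" => no
  Position 9: "b" => MATCH
  Position 10: "b" => MATCH
  Position 11: "b" => MATCH
  Position 12: "c" => no
Total occurrences: 6

6


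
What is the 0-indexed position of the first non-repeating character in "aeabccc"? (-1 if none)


Input: aeabccc
Character frequencies:
  'a': 2
  'b': 1
  'c': 3
  'e': 1
Scanning left to right for freq == 1:
  Position 0 ('a'): freq=2, skip
  Position 1 ('e'): unique! => answer = 1

1


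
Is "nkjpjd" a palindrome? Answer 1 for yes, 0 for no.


Input: nkjpjd
Reversed: djpjkn
  Compare pos 0 ('n') with pos 5 ('d'): MISMATCH
  Compare pos 1 ('k') with pos 4 ('j'): MISMATCH
  Compare pos 2 ('j') with pos 3 ('p'): MISMATCH
Result: not a palindrome

0


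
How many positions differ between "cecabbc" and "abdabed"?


Comparing "cecabbc" and "abdabed" position by position:
  Position 0: 'c' vs 'a' => DIFFER
  Position 1: 'e' vs 'b' => DIFFER
  Position 2: 'c' vs 'd' => DIFFER
  Position 3: 'a' vs 'a' => same
  Position 4: 'b' vs 'b' => same
  Position 5: 'b' vs 'e' => DIFFER
  Position 6: 'c' vs 'd' => DIFFER
Positions that differ: 5

5


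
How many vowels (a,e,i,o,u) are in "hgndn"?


Input: hgndn
Checking each character:
  'h' at position 0: consonant
  'g' at position 1: consonant
  'n' at position 2: consonant
  'd' at position 3: consonant
  'n' at position 4: consonant
Total vowels: 0

0


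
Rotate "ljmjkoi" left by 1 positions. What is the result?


Input: "ljmjkoi", rotate left by 1
First 1 characters: "l"
Remaining characters: "jmjkoi"
Concatenate remaining + first: "jmjkoi" + "l" = "jmjkoil"

jmjkoil


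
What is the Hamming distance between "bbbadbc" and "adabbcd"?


Comparing "bbbadbc" and "adabbcd" position by position:
  Position 0: 'b' vs 'a' => differ
  Position 1: 'b' vs 'd' => differ
  Position 2: 'b' vs 'a' => differ
  Position 3: 'a' vs 'b' => differ
  Position 4: 'd' vs 'b' => differ
  Position 5: 'b' vs 'c' => differ
  Position 6: 'c' vs 'd' => differ
Total differences (Hamming distance): 7

7


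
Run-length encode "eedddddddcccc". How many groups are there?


Input: eedddddddcccc
Scanning for consecutive runs:
  Group 1: 'e' x 2 (positions 0-1)
  Group 2: 'd' x 7 (positions 2-8)
  Group 3: 'c' x 4 (positions 9-12)
Total groups: 3

3


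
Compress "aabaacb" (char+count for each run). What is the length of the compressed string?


Input: aabaacb
Runs:
  'a' x 2 => "a2"
  'b' x 1 => "b1"
  'a' x 2 => "a2"
  'c' x 1 => "c1"
  'b' x 1 => "b1"
Compressed: "a2b1a2c1b1"
Compressed length: 10

10


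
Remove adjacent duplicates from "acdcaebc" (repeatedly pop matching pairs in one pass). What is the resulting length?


Input: acdcaebc
Stack-based adjacent duplicate removal:
  Read 'a': push. Stack: a
  Read 'c': push. Stack: ac
  Read 'd': push. Stack: acd
  Read 'c': push. Stack: acdc
  Read 'a': push. Stack: acdca
  Read 'e': push. Stack: acdcae
  Read 'b': push. Stack: acdcaeb
  Read 'c': push. Stack: acdcaebc
Final stack: "acdcaebc" (length 8)

8


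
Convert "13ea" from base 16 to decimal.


Input: "13ea" in base 16
Positional expansion:
  Digit '1' (value 1) x 16^3 = 4096
  Digit '3' (value 3) x 16^2 = 768
  Digit 'e' (value 14) x 16^1 = 224
  Digit 'a' (value 10) x 16^0 = 10
Sum = 5098

5098


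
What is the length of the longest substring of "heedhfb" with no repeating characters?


Input: "heedhfb"
Sliding window (track last position of each char):
  Position 0 ('h'): window [0,0] length 1 -- new best
  Position 1 ('e'): window [0,1] length 2 -- new best
  Position 2 ('e'): repeat (last at 1), move window start to 2
  Position 2 ('e'): window [2,2] length 1
  Position 3 ('d'): window [2,3] length 2
  Position 4 ('h'): window [2,4] length 3 -- new best
  Position 5 ('f'): window [2,5] length 4 -- new best
  Position 6 ('b'): window [2,6] length 5 -- new best
Longest substring with no repeats: "edhfb" with length 5

5


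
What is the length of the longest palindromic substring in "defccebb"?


Input: "defccebb"
Checking substrings for palindromes:
  [3:5] "cc" (len 2) => palindrome
  [6:8] "bb" (len 2) => palindrome
Longest palindromic substring: "cc" with length 2

2


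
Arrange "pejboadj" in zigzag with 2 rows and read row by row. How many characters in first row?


Zigzag "pejboadj" into 2 rows:
Placing characters:
  'p' => row 0
  'e' => row 1
  'j' => row 0
  'b' => row 1
  'o' => row 0
  'a' => row 1
  'd' => row 0
  'j' => row 1
Rows:
  Row 0: "pjod"
  Row 1: "ebaj"
First row length: 4

4


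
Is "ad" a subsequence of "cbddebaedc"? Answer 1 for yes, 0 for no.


Check if "ad" is a subsequence of "cbddebaedc"
Greedy scan:
  Position 0 ('c'): no match needed
  Position 1 ('b'): no match needed
  Position 2 ('d'): no match needed
  Position 3 ('d'): no match needed
  Position 4 ('e'): no match needed
  Position 5 ('b'): no match needed
  Position 6 ('a'): matches sub[0] = 'a'
  Position 7 ('e'): no match needed
  Position 8 ('d'): matches sub[1] = 'd'
  Position 9 ('c'): no match needed
All 2 characters matched => is a subsequence

1


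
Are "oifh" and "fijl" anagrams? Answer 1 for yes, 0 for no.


Strings: "oifh", "fijl"
Sorted first:  fhio
Sorted second: fijl
Differ at position 1: 'h' vs 'i' => not anagrams

0


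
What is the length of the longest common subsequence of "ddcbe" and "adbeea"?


LCS of "ddcbe" and "adbeea"
DP table:
           a    d    b    e    e    a
      0    0    0    0    0    0    0
  d   0    0    1    1    1    1    1
  d   0    0    1    1    1    1    1
  c   0    0    1    1    1    1    1
  b   0    0    1    2    2    2    2
  e   0    0    1    2    3    3    3
LCS length = dp[5][6] = 3

3


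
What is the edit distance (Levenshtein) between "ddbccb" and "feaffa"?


Computing edit distance: "ddbccb" -> "feaffa"
DP table:
           f    e    a    f    f    a
      0    1    2    3    4    5    6
  d   1    1    2    3    4    5    6
  d   2    2    2    3    4    5    6
  b   3    3    3    3    4    5    6
  c   4    4    4    4    4    5    6
  c   5    5    5    5    5    5    6
  b   6    6    6    6    6    6    6
Edit distance = dp[6][6] = 6

6


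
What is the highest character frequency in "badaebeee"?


Input: badaebeee
Character counts:
  'a': 2
  'b': 2
  'd': 1
  'e': 4
Maximum frequency: 4

4


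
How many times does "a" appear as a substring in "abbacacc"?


Searching for "a" in "abbacacc"
Scanning each position:
  Position 0: "a" => MATCH
  Position 1: "b" => no
  Position 2: "b" => no
  Position 3: "a" => MATCH
  Position 4: "c" => no
  Position 5: "a" => MATCH
  Position 6: "c" => no
  Position 7: "c" => no
Total occurrences: 3

3


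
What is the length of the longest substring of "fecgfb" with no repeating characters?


Input: "fecgfb"
Sliding window (track last position of each char):
  Position 0 ('f'): window [0,0] length 1 -- new best
  Position 1 ('e'): window [0,1] length 2 -- new best
  Position 2 ('c'): window [0,2] length 3 -- new best
  Position 3 ('g'): window [0,3] length 4 -- new best
  Position 4 ('f'): repeat (last at 0), move window start to 1
  Position 4 ('f'): window [1,4] length 4
  Position 5 ('b'): window [1,5] length 5 -- new best
Longest substring with no repeats: "ecgfb" with length 5

5


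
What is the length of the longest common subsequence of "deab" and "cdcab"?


LCS of "deab" and "cdcab"
DP table:
           c    d    c    a    b
      0    0    0    0    0    0
  d   0    0    1    1    1    1
  e   0    0    1    1    1    1
  a   0    0    1    1    2    2
  b   0    0    1    1    2    3
LCS length = dp[4][5] = 3

3


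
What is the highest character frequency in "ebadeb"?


Input: ebadeb
Character counts:
  'a': 1
  'b': 2
  'd': 1
  'e': 2
Maximum frequency: 2

2


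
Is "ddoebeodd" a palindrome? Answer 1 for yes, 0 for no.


Input: ddoebeodd
Reversed: ddoebeodd
  Compare pos 0 ('d') with pos 8 ('d'): match
  Compare pos 1 ('d') with pos 7 ('d'): match
  Compare pos 2 ('o') with pos 6 ('o'): match
  Compare pos 3 ('e') with pos 5 ('e'): match
Result: palindrome

1


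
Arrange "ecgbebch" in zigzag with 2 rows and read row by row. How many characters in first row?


Zigzag "ecgbebch" into 2 rows:
Placing characters:
  'e' => row 0
  'c' => row 1
  'g' => row 0
  'b' => row 1
  'e' => row 0
  'b' => row 1
  'c' => row 0
  'h' => row 1
Rows:
  Row 0: "egec"
  Row 1: "cbbh"
First row length: 4

4


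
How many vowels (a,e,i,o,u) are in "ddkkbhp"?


Input: ddkkbhp
Checking each character:
  'd' at position 0: consonant
  'd' at position 1: consonant
  'k' at position 2: consonant
  'k' at position 3: consonant
  'b' at position 4: consonant
  'h' at position 5: consonant
  'p' at position 6: consonant
Total vowels: 0

0


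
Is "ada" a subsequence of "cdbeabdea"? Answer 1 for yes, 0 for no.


Check if "ada" is a subsequence of "cdbeabdea"
Greedy scan:
  Position 0 ('c'): no match needed
  Position 1 ('d'): no match needed
  Position 2 ('b'): no match needed
  Position 3 ('e'): no match needed
  Position 4 ('a'): matches sub[0] = 'a'
  Position 5 ('b'): no match needed
  Position 6 ('d'): matches sub[1] = 'd'
  Position 7 ('e'): no match needed
  Position 8 ('a'): matches sub[2] = 'a'
All 3 characters matched => is a subsequence

1


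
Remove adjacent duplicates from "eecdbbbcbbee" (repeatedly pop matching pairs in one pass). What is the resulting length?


Input: eecdbbbcbbee
Stack-based adjacent duplicate removal:
  Read 'e': push. Stack: e
  Read 'e': matches stack top 'e' => pop. Stack: (empty)
  Read 'c': push. Stack: c
  Read 'd': push. Stack: cd
  Read 'b': push. Stack: cdb
  Read 'b': matches stack top 'b' => pop. Stack: cd
  Read 'b': push. Stack: cdb
  Read 'c': push. Stack: cdbc
  Read 'b': push. Stack: cdbcb
  Read 'b': matches stack top 'b' => pop. Stack: cdbc
  Read 'e': push. Stack: cdbce
  Read 'e': matches stack top 'e' => pop. Stack: cdbc
Final stack: "cdbc" (length 4)

4


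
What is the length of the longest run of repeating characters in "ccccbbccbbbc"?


Input: "ccccbbccbbbc"
Scanning for longest run:
  Position 1 ('c'): continues run of 'c', length=2
  Position 2 ('c'): continues run of 'c', length=3
  Position 3 ('c'): continues run of 'c', length=4
  Position 4 ('b'): new char, reset run to 1
  Position 5 ('b'): continues run of 'b', length=2
  Position 6 ('c'): new char, reset run to 1
  Position 7 ('c'): continues run of 'c', length=2
  Position 8 ('b'): new char, reset run to 1
  Position 9 ('b'): continues run of 'b', length=2
  Position 10 ('b'): continues run of 'b', length=3
  Position 11 ('c'): new char, reset run to 1
Longest run: 'c' with length 4

4


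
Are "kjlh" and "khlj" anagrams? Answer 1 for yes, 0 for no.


Strings: "kjlh", "khlj"
Sorted first:  hjkl
Sorted second: hjkl
Sorted forms match => anagrams

1


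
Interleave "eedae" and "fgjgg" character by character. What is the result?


Interleaving "eedae" and "fgjgg":
  Position 0: 'e' from first, 'f' from second => "ef"
  Position 1: 'e' from first, 'g' from second => "eg"
  Position 2: 'd' from first, 'j' from second => "dj"
  Position 3: 'a' from first, 'g' from second => "ag"
  Position 4: 'e' from first, 'g' from second => "eg"
Result: efegdjageg

efegdjageg


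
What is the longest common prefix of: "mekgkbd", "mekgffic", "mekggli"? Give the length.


Words: mekgkbd, mekgffic, mekggli
  Position 0: all 'm' => match
  Position 1: all 'e' => match
  Position 2: all 'k' => match
  Position 3: all 'g' => match
  Position 4: ('k', 'f', 'g') => mismatch, stop
LCP = "mekg" (length 4)

4


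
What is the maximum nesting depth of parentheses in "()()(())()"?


Input: "()()(())()"
Tracking depth:
  Position 0 '(': depth becomes 1
  Position 1 ')': depth becomes 0
  Position 2 '(': depth becomes 1
  Position 3 ')': depth becomes 0
  Position 4 '(': depth becomes 1
  Position 5 '(': depth becomes 2
  Position 6 ')': depth becomes 1
  Position 7 ')': depth becomes 0
  Position 8 '(': depth becomes 1
  Position 9 ')': depth becomes 0
Maximum depth reached: 2

2


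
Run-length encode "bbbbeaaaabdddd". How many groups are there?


Input: bbbbeaaaabdddd
Scanning for consecutive runs:
  Group 1: 'b' x 4 (positions 0-3)
  Group 2: 'e' x 1 (positions 4-4)
  Group 3: 'a' x 4 (positions 5-8)
  Group 4: 'b' x 1 (positions 9-9)
  Group 5: 'd' x 4 (positions 10-13)
Total groups: 5

5


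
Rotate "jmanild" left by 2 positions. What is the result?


Input: "jmanild", rotate left by 2
First 2 characters: "jm"
Remaining characters: "anild"
Concatenate remaining + first: "anild" + "jm" = "anildjm"

anildjm


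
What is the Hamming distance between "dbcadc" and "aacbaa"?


Comparing "dbcadc" and "aacbaa" position by position:
  Position 0: 'd' vs 'a' => differ
  Position 1: 'b' vs 'a' => differ
  Position 2: 'c' vs 'c' => same
  Position 3: 'a' vs 'b' => differ
  Position 4: 'd' vs 'a' => differ
  Position 5: 'c' vs 'a' => differ
Total differences (Hamming distance): 5

5


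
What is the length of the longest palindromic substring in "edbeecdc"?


Input: "edbeecdc"
Checking substrings for palindromes:
  [5:8] "cdc" (len 3) => palindrome
  [3:5] "ee" (len 2) => palindrome
Longest palindromic substring: "cdc" with length 3

3


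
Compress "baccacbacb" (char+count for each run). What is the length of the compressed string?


Input: baccacbacb
Runs:
  'b' x 1 => "b1"
  'a' x 1 => "a1"
  'c' x 2 => "c2"
  'a' x 1 => "a1"
  'c' x 1 => "c1"
  'b' x 1 => "b1"
  'a' x 1 => "a1"
  'c' x 1 => "c1"
  'b' x 1 => "b1"
Compressed: "b1a1c2a1c1b1a1c1b1"
Compressed length: 18

18


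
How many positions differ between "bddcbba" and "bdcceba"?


Comparing "bddcbba" and "bdcceba" position by position:
  Position 0: 'b' vs 'b' => same
  Position 1: 'd' vs 'd' => same
  Position 2: 'd' vs 'c' => DIFFER
  Position 3: 'c' vs 'c' => same
  Position 4: 'b' vs 'e' => DIFFER
  Position 5: 'b' vs 'b' => same
  Position 6: 'a' vs 'a' => same
Positions that differ: 2

2


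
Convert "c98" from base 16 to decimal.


Input: "c98" in base 16
Positional expansion:
  Digit 'c' (value 12) x 16^2 = 3072
  Digit '9' (value 9) x 16^1 = 144
  Digit '8' (value 8) x 16^0 = 8
Sum = 3224

3224


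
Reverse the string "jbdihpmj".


Input: jbdihpmj
Reading characters right to left:
  Position 7: 'j'
  Position 6: 'm'
  Position 5: 'p'
  Position 4: 'h'
  Position 3: 'i'
  Position 2: 'd'
  Position 1: 'b'
  Position 0: 'j'
Reversed: jmphidbj

jmphidbj


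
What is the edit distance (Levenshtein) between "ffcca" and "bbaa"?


Computing edit distance: "ffcca" -> "bbaa"
DP table:
           b    b    a    a
      0    1    2    3    4
  f   1    1    2    3    4
  f   2    2    2    3    4
  c   3    3    3    3    4
  c   4    4    4    4    4
  a   5    5    5    4    4
Edit distance = dp[5][4] = 4

4


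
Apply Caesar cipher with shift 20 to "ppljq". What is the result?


Caesar cipher: shift "ppljq" by 20
  'p' (pos 15) + 20 = pos 9 = 'j'
  'p' (pos 15) + 20 = pos 9 = 'j'
  'l' (pos 11) + 20 = pos 5 = 'f'
  'j' (pos 9) + 20 = pos 3 = 'd'
  'q' (pos 16) + 20 = pos 10 = 'k'
Result: jjfdk

jjfdk


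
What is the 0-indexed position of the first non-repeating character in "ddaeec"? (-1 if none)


Input: ddaeec
Character frequencies:
  'a': 1
  'c': 1
  'd': 2
  'e': 2
Scanning left to right for freq == 1:
  Position 0 ('d'): freq=2, skip
  Position 1 ('d'): freq=2, skip
  Position 2 ('a'): unique! => answer = 2

2


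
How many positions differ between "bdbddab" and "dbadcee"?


Comparing "bdbddab" and "dbadcee" position by position:
  Position 0: 'b' vs 'd' => DIFFER
  Position 1: 'd' vs 'b' => DIFFER
  Position 2: 'b' vs 'a' => DIFFER
  Position 3: 'd' vs 'd' => same
  Position 4: 'd' vs 'c' => DIFFER
  Position 5: 'a' vs 'e' => DIFFER
  Position 6: 'b' vs 'e' => DIFFER
Positions that differ: 6

6


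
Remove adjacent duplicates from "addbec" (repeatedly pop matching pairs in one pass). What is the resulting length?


Input: addbec
Stack-based adjacent duplicate removal:
  Read 'a': push. Stack: a
  Read 'd': push. Stack: ad
  Read 'd': matches stack top 'd' => pop. Stack: a
  Read 'b': push. Stack: ab
  Read 'e': push. Stack: abe
  Read 'c': push. Stack: abec
Final stack: "abec" (length 4)

4


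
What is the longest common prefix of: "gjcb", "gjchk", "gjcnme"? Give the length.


Words: gjcb, gjchk, gjcnme
  Position 0: all 'g' => match
  Position 1: all 'j' => match
  Position 2: all 'c' => match
  Position 3: ('b', 'h', 'n') => mismatch, stop
LCP = "gjc" (length 3)

3


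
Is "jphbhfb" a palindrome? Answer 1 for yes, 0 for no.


Input: jphbhfb
Reversed: bfhbhpj
  Compare pos 0 ('j') with pos 6 ('b'): MISMATCH
  Compare pos 1 ('p') with pos 5 ('f'): MISMATCH
  Compare pos 2 ('h') with pos 4 ('h'): match
Result: not a palindrome

0


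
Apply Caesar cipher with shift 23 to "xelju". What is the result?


Caesar cipher: shift "xelju" by 23
  'x' (pos 23) + 23 = pos 20 = 'u'
  'e' (pos 4) + 23 = pos 1 = 'b'
  'l' (pos 11) + 23 = pos 8 = 'i'
  'j' (pos 9) + 23 = pos 6 = 'g'
  'u' (pos 20) + 23 = pos 17 = 'r'
Result: ubigr

ubigr


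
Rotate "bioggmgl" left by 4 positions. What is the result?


Input: "bioggmgl", rotate left by 4
First 4 characters: "biog"
Remaining characters: "gmgl"
Concatenate remaining + first: "gmgl" + "biog" = "gmglbiog"

gmglbiog


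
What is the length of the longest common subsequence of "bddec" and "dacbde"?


LCS of "bddec" and "dacbde"
DP table:
           d    a    c    b    d    e
      0    0    0    0    0    0    0
  b   0    0    0    0    1    1    1
  d   0    1    1    1    1    2    2
  d   0    1    1    1    1    2    2
  e   0    1    1    1    1    2    3
  c   0    1    1    2    2    2    3
LCS length = dp[5][6] = 3

3


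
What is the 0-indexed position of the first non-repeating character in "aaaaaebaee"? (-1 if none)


Input: aaaaaebaee
Character frequencies:
  'a': 6
  'b': 1
  'e': 3
Scanning left to right for freq == 1:
  Position 0 ('a'): freq=6, skip
  Position 1 ('a'): freq=6, skip
  Position 2 ('a'): freq=6, skip
  Position 3 ('a'): freq=6, skip
  Position 4 ('a'): freq=6, skip
  Position 5 ('e'): freq=3, skip
  Position 6 ('b'): unique! => answer = 6

6


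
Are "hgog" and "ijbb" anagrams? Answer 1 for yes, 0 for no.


Strings: "hgog", "ijbb"
Sorted first:  ggho
Sorted second: bbij
Differ at position 0: 'g' vs 'b' => not anagrams

0


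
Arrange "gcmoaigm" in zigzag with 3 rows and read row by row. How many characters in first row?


Zigzag "gcmoaigm" into 3 rows:
Placing characters:
  'g' => row 0
  'c' => row 1
  'm' => row 2
  'o' => row 1
  'a' => row 0
  'i' => row 1
  'g' => row 2
  'm' => row 1
Rows:
  Row 0: "ga"
  Row 1: "coim"
  Row 2: "mg"
First row length: 2

2


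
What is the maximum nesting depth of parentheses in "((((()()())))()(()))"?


Input: "((((()()())))()(()))"
Tracking depth:
  Position 0 '(': depth becomes 1
  Position 1 '(': depth becomes 2
  Position 2 '(': depth becomes 3
  Position 3 '(': depth becomes 4
  Position 4 '(': depth becomes 5
  Position 5 ')': depth becomes 4
  Position 6 '(': depth becomes 5
  Position 7 ')': depth becomes 4
  Position 8 '(': depth becomes 5
  Position 9 ')': depth becomes 4
  Position 10 ')': depth becomes 3
  Position 11 ')': depth becomes 2
  Position 12 ')': depth becomes 1
  Position 13 '(': depth becomes 2
  Position 14 ')': depth becomes 1
  Position 15 '(': depth becomes 2
  Position 16 '(': depth becomes 3
  Position 17 ')': depth becomes 2
  Position 18 ')': depth becomes 1
  Position 19 ')': depth becomes 0
Maximum depth reached: 5

5


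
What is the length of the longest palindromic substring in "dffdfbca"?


Input: "dffdfbca"
Checking substrings for palindromes:
  [0:4] "dffd" (len 4) => palindrome
  [2:5] "fdf" (len 3) => palindrome
  [1:3] "ff" (len 2) => palindrome
Longest palindromic substring: "dffd" with length 4

4


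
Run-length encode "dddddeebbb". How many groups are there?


Input: dddddeebbb
Scanning for consecutive runs:
  Group 1: 'd' x 5 (positions 0-4)
  Group 2: 'e' x 2 (positions 5-6)
  Group 3: 'b' x 3 (positions 7-9)
Total groups: 3

3


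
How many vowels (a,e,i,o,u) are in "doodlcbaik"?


Input: doodlcbaik
Checking each character:
  'd' at position 0: consonant
  'o' at position 1: vowel (running total: 1)
  'o' at position 2: vowel (running total: 2)
  'd' at position 3: consonant
  'l' at position 4: consonant
  'c' at position 5: consonant
  'b' at position 6: consonant
  'a' at position 7: vowel (running total: 3)
  'i' at position 8: vowel (running total: 4)
  'k' at position 9: consonant
Total vowels: 4

4


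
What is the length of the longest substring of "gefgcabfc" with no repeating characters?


Input: "gefgcabfc"
Sliding window (track last position of each char):
  Position 0 ('g'): window [0,0] length 1 -- new best
  Position 1 ('e'): window [0,1] length 2 -- new best
  Position 2 ('f'): window [0,2] length 3 -- new best
  Position 3 ('g'): repeat (last at 0), move window start to 1
  Position 3 ('g'): window [1,3] length 3
  Position 4 ('c'): window [1,4] length 4 -- new best
  Position 5 ('a'): window [1,5] length 5 -- new best
  Position 6 ('b'): window [1,6] length 6 -- new best
  Position 7 ('f'): repeat (last at 2), move window start to 3
  Position 7 ('f'): window [3,7] length 5
  Position 8 ('c'): repeat (last at 4), move window start to 5
  Position 8 ('c'): window [5,8] length 4
Longest substring with no repeats: "efgcab" with length 6

6


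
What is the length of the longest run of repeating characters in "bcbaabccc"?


Input: "bcbaabccc"
Scanning for longest run:
  Position 1 ('c'): new char, reset run to 1
  Position 2 ('b'): new char, reset run to 1
  Position 3 ('a'): new char, reset run to 1
  Position 4 ('a'): continues run of 'a', length=2
  Position 5 ('b'): new char, reset run to 1
  Position 6 ('c'): new char, reset run to 1
  Position 7 ('c'): continues run of 'c', length=2
  Position 8 ('c'): continues run of 'c', length=3
Longest run: 'c' with length 3

3


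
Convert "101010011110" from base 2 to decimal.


Input: "101010011110" in base 2
Positional expansion:
  Digit '1' (value 1) x 2^11 = 2048
  Digit '0' (value 0) x 2^10 = 0
  Digit '1' (value 1) x 2^9 = 512
  Digit '0' (value 0) x 2^8 = 0
  Digit '1' (value 1) x 2^7 = 128
  Digit '0' (value 0) x 2^6 = 0
  Digit '0' (value 0) x 2^5 = 0
  Digit '1' (value 1) x 2^4 = 16
  Digit '1' (value 1) x 2^3 = 8
  Digit '1' (value 1) x 2^2 = 4
  Digit '1' (value 1) x 2^1 = 2
  Digit '0' (value 0) x 2^0 = 0
Sum = 2718

2718


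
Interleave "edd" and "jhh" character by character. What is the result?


Interleaving "edd" and "jhh":
  Position 0: 'e' from first, 'j' from second => "ej"
  Position 1: 'd' from first, 'h' from second => "dh"
  Position 2: 'd' from first, 'h' from second => "dh"
Result: ejdhdh

ejdhdh


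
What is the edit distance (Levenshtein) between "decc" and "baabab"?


Computing edit distance: "decc" -> "baabab"
DP table:
           b    a    a    b    a    b
      0    1    2    3    4    5    6
  d   1    1    2    3    4    5    6
  e   2    2    2    3    4    5    6
  c   3    3    3    3    4    5    6
  c   4    4    4    4    4    5    6
Edit distance = dp[4][6] = 6

6


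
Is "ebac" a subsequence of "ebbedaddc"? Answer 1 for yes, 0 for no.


Check if "ebac" is a subsequence of "ebbedaddc"
Greedy scan:
  Position 0 ('e'): matches sub[0] = 'e'
  Position 1 ('b'): matches sub[1] = 'b'
  Position 2 ('b'): no match needed
  Position 3 ('e'): no match needed
  Position 4 ('d'): no match needed
  Position 5 ('a'): matches sub[2] = 'a'
  Position 6 ('d'): no match needed
  Position 7 ('d'): no match needed
  Position 8 ('c'): matches sub[3] = 'c'
All 4 characters matched => is a subsequence

1


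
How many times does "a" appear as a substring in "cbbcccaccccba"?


Searching for "a" in "cbbcccaccccba"
Scanning each position:
  Position 0: "c" => no
  Position 1: "b" => no
  Position 2: "b" => no
  Position 3: "c" => no
  Position 4: "c" => no
  Position 5: "c" => no
  Position 6: "a" => MATCH
  Position 7: "c" => no
  Position 8: "c" => no
  Position 9: "c" => no
  Position 10: "c" => no
  Position 11: "b" => no
  Position 12: "a" => MATCH
Total occurrences: 2

2


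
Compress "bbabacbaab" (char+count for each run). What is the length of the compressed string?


Input: bbabacbaab
Runs:
  'b' x 2 => "b2"
  'a' x 1 => "a1"
  'b' x 1 => "b1"
  'a' x 1 => "a1"
  'c' x 1 => "c1"
  'b' x 1 => "b1"
  'a' x 2 => "a2"
  'b' x 1 => "b1"
Compressed: "b2a1b1a1c1b1a2b1"
Compressed length: 16

16


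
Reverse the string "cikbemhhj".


Input: cikbemhhj
Reading characters right to left:
  Position 8: 'j'
  Position 7: 'h'
  Position 6: 'h'
  Position 5: 'm'
  Position 4: 'e'
  Position 3: 'b'
  Position 2: 'k'
  Position 1: 'i'
  Position 0: 'c'
Reversed: jhhmebkic

jhhmebkic


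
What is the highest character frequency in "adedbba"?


Input: adedbba
Character counts:
  'a': 2
  'b': 2
  'd': 2
  'e': 1
Maximum frequency: 2

2


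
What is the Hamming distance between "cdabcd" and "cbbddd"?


Comparing "cdabcd" and "cbbddd" position by position:
  Position 0: 'c' vs 'c' => same
  Position 1: 'd' vs 'b' => differ
  Position 2: 'a' vs 'b' => differ
  Position 3: 'b' vs 'd' => differ
  Position 4: 'c' vs 'd' => differ
  Position 5: 'd' vs 'd' => same
Total differences (Hamming distance): 4

4


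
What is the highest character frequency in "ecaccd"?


Input: ecaccd
Character counts:
  'a': 1
  'c': 3
  'd': 1
  'e': 1
Maximum frequency: 3

3


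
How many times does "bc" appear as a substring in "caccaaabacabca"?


Searching for "bc" in "caccaaabacabca"
Scanning each position:
  Position 0: "ca" => no
  Position 1: "ac" => no
  Position 2: "cc" => no
  Position 3: "ca" => no
  Position 4: "aa" => no
  Position 5: "aa" => no
  Position 6: "ab" => no
  Position 7: "ba" => no
  Position 8: "ac" => no
  Position 9: "ca" => no
  Position 10: "ab" => no
  Position 11: "bc" => MATCH
  Position 12: "ca" => no
Total occurrences: 1

1


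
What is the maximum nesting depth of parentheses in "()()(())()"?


Input: "()()(())()"
Tracking depth:
  Position 0 '(': depth becomes 1
  Position 1 ')': depth becomes 0
  Position 2 '(': depth becomes 1
  Position 3 ')': depth becomes 0
  Position 4 '(': depth becomes 1
  Position 5 '(': depth becomes 2
  Position 6 ')': depth becomes 1
  Position 7 ')': depth becomes 0
  Position 8 '(': depth becomes 1
  Position 9 ')': depth becomes 0
Maximum depth reached: 2

2


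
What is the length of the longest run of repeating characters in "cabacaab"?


Input: "cabacaab"
Scanning for longest run:
  Position 1 ('a'): new char, reset run to 1
  Position 2 ('b'): new char, reset run to 1
  Position 3 ('a'): new char, reset run to 1
  Position 4 ('c'): new char, reset run to 1
  Position 5 ('a'): new char, reset run to 1
  Position 6 ('a'): continues run of 'a', length=2
  Position 7 ('b'): new char, reset run to 1
Longest run: 'a' with length 2

2


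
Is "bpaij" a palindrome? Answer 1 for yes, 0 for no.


Input: bpaij
Reversed: jiapb
  Compare pos 0 ('b') with pos 4 ('j'): MISMATCH
  Compare pos 1 ('p') with pos 3 ('i'): MISMATCH
Result: not a palindrome

0


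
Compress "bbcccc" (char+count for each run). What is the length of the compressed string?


Input: bbcccc
Runs:
  'b' x 2 => "b2"
  'c' x 4 => "c4"
Compressed: "b2c4"
Compressed length: 4

4


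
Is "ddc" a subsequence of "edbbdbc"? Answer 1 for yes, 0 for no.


Check if "ddc" is a subsequence of "edbbdbc"
Greedy scan:
  Position 0 ('e'): no match needed
  Position 1 ('d'): matches sub[0] = 'd'
  Position 2 ('b'): no match needed
  Position 3 ('b'): no match needed
  Position 4 ('d'): matches sub[1] = 'd'
  Position 5 ('b'): no match needed
  Position 6 ('c'): matches sub[2] = 'c'
All 3 characters matched => is a subsequence

1


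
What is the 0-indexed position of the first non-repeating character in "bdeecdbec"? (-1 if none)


Input: bdeecdbec
Character frequencies:
  'b': 2
  'c': 2
  'd': 2
  'e': 3
Scanning left to right for freq == 1:
  Position 0 ('b'): freq=2, skip
  Position 1 ('d'): freq=2, skip
  Position 2 ('e'): freq=3, skip
  Position 3 ('e'): freq=3, skip
  Position 4 ('c'): freq=2, skip
  Position 5 ('d'): freq=2, skip
  Position 6 ('b'): freq=2, skip
  Position 7 ('e'): freq=3, skip
  Position 8 ('c'): freq=2, skip
  No unique character found => answer = -1

-1


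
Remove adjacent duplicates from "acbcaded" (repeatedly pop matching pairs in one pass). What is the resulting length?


Input: acbcaded
Stack-based adjacent duplicate removal:
  Read 'a': push. Stack: a
  Read 'c': push. Stack: ac
  Read 'b': push. Stack: acb
  Read 'c': push. Stack: acbc
  Read 'a': push. Stack: acbca
  Read 'd': push. Stack: acbcad
  Read 'e': push. Stack: acbcade
  Read 'd': push. Stack: acbcaded
Final stack: "acbcaded" (length 8)

8


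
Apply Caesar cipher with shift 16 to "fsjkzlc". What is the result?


Caesar cipher: shift "fsjkzlc" by 16
  'f' (pos 5) + 16 = pos 21 = 'v'
  's' (pos 18) + 16 = pos 8 = 'i'
  'j' (pos 9) + 16 = pos 25 = 'z'
  'k' (pos 10) + 16 = pos 0 = 'a'
  'z' (pos 25) + 16 = pos 15 = 'p'
  'l' (pos 11) + 16 = pos 1 = 'b'
  'c' (pos 2) + 16 = pos 18 = 's'
Result: vizapbs

vizapbs


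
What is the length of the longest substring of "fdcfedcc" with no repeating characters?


Input: "fdcfedcc"
Sliding window (track last position of each char):
  Position 0 ('f'): window [0,0] length 1 -- new best
  Position 1 ('d'): window [0,1] length 2 -- new best
  Position 2 ('c'): window [0,2] length 3 -- new best
  Position 3 ('f'): repeat (last at 0), move window start to 1
  Position 3 ('f'): window [1,3] length 3
  Position 4 ('e'): window [1,4] length 4 -- new best
  Position 5 ('d'): repeat (last at 1), move window start to 2
  Position 5 ('d'): window [2,5] length 4
  Position 6 ('c'): repeat (last at 2), move window start to 3
  Position 6 ('c'): window [3,6] length 4
  Position 7 ('c'): repeat (last at 6), move window start to 7
  Position 7 ('c'): window [7,7] length 1
Longest substring with no repeats: "dcfe" with length 4

4


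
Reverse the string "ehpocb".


Input: ehpocb
Reading characters right to left:
  Position 5: 'b'
  Position 4: 'c'
  Position 3: 'o'
  Position 2: 'p'
  Position 1: 'h'
  Position 0: 'e'
Reversed: bcophe

bcophe


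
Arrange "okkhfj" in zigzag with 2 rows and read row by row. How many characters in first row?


Zigzag "okkhfj" into 2 rows:
Placing characters:
  'o' => row 0
  'k' => row 1
  'k' => row 0
  'h' => row 1
  'f' => row 0
  'j' => row 1
Rows:
  Row 0: "okf"
  Row 1: "khj"
First row length: 3

3


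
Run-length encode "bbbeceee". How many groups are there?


Input: bbbeceee
Scanning for consecutive runs:
  Group 1: 'b' x 3 (positions 0-2)
  Group 2: 'e' x 1 (positions 3-3)
  Group 3: 'c' x 1 (positions 4-4)
  Group 4: 'e' x 3 (positions 5-7)
Total groups: 4

4


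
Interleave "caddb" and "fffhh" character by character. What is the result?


Interleaving "caddb" and "fffhh":
  Position 0: 'c' from first, 'f' from second => "cf"
  Position 1: 'a' from first, 'f' from second => "af"
  Position 2: 'd' from first, 'f' from second => "df"
  Position 3: 'd' from first, 'h' from second => "dh"
  Position 4: 'b' from first, 'h' from second => "bh"
Result: cfafdfdhbh

cfafdfdhbh


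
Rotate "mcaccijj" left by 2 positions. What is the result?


Input: "mcaccijj", rotate left by 2
First 2 characters: "mc"
Remaining characters: "accijj"
Concatenate remaining + first: "accijj" + "mc" = "accijjmc"

accijjmc


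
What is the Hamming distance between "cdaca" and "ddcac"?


Comparing "cdaca" and "ddcac" position by position:
  Position 0: 'c' vs 'd' => differ
  Position 1: 'd' vs 'd' => same
  Position 2: 'a' vs 'c' => differ
  Position 3: 'c' vs 'a' => differ
  Position 4: 'a' vs 'c' => differ
Total differences (Hamming distance): 4

4
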